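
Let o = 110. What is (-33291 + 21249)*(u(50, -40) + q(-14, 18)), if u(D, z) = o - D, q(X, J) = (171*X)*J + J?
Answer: 517974588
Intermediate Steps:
q(X, J) = J + 171*J*X (q(X, J) = 171*J*X + J = J + 171*J*X)
u(D, z) = 110 - D
(-33291 + 21249)*(u(50, -40) + q(-14, 18)) = (-33291 + 21249)*((110 - 1*50) + 18*(1 + 171*(-14))) = -12042*((110 - 50) + 18*(1 - 2394)) = -12042*(60 + 18*(-2393)) = -12042*(60 - 43074) = -12042*(-43014) = 517974588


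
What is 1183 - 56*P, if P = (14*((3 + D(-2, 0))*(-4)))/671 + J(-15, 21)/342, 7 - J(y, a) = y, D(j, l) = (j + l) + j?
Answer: 134789011/114741 ≈ 1174.7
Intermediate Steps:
D(j, l) = l + 2*j
J(y, a) = 7 - y
P = 16957/114741 (P = (14*((3 + (0 + 2*(-2)))*(-4)))/671 + (7 - 1*(-15))/342 = (14*((3 + (0 - 4))*(-4)))*(1/671) + (7 + 15)*(1/342) = (14*((3 - 4)*(-4)))*(1/671) + 22*(1/342) = (14*(-1*(-4)))*(1/671) + 11/171 = (14*4)*(1/671) + 11/171 = 56*(1/671) + 11/171 = 56/671 + 11/171 = 16957/114741 ≈ 0.14778)
1183 - 56*P = 1183 - 56*16957/114741 = 1183 - 949592/114741 = 134789011/114741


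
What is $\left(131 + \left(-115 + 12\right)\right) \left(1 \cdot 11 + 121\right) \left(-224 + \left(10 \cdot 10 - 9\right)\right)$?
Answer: $-491568$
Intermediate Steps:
$\left(131 + \left(-115 + 12\right)\right) \left(1 \cdot 11 + 121\right) \left(-224 + \left(10 \cdot 10 - 9\right)\right) = \left(131 - 103\right) \left(11 + 121\right) \left(-224 + \left(100 - 9\right)\right) = 28 \cdot 132 \left(-224 + 91\right) = 3696 \left(-133\right) = -491568$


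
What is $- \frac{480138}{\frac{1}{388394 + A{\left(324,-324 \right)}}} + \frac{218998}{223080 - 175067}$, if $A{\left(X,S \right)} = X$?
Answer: $- \frac{8961063885493094}{48013} \approx -1.8664 \cdot 10^{11}$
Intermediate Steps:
$- \frac{480138}{\frac{1}{388394 + A{\left(324,-324 \right)}}} + \frac{218998}{223080 - 175067} = - \frac{480138}{\frac{1}{388394 + 324}} + \frac{218998}{223080 - 175067} = - \frac{480138}{\frac{1}{388718}} + \frac{218998}{223080 - 175067} = - 480138 \frac{1}{\frac{1}{388718}} + \frac{218998}{48013} = \left(-480138\right) 388718 + 218998 \cdot \frac{1}{48013} = -186638283084 + \frac{218998}{48013} = - \frac{8961063885493094}{48013}$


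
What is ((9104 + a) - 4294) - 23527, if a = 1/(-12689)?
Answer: -237500014/12689 ≈ -18717.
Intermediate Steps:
a = -1/12689 ≈ -7.8808e-5
((9104 + a) - 4294) - 23527 = ((9104 - 1/12689) - 4294) - 23527 = (115520655/12689 - 4294) - 23527 = 61034089/12689 - 23527 = -237500014/12689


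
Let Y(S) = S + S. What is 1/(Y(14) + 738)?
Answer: 1/766 ≈ 0.0013055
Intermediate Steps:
Y(S) = 2*S
1/(Y(14) + 738) = 1/(2*14 + 738) = 1/(28 + 738) = 1/766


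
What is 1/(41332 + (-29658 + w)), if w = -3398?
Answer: 1/8276 ≈ 0.00012083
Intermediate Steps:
1/(41332 + (-29658 + w)) = 1/(41332 + (-29658 - 3398)) = 1/(41332 - 33056) = 1/8276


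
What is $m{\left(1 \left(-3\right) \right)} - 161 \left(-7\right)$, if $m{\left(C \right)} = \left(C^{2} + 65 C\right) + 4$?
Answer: $945$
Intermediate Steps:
$m{\left(C \right)} = 4 + C^{2} + 65 C$
$m{\left(1 \left(-3\right) \right)} - 161 \left(-7\right) = \left(4 + \left(1 \left(-3\right)\right)^{2} + 65 \cdot 1 \left(-3\right)\right) - 161 \left(-7\right) = \left(4 + \left(-3\right)^{2} + 65 \left(-3\right)\right) - -1127 = \left(4 + 9 - 195\right) + 1127 = -182 + 1127 = 945$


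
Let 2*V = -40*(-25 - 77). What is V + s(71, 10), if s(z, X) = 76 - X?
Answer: 2106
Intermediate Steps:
V = 2040 (V = (-40*(-25 - 77))/2 = (-40*(-102))/2 = (½)*4080 = 2040)
V + s(71, 10) = 2040 + (76 - 1*10) = 2040 + (76 - 10) = 2040 + 66 = 2106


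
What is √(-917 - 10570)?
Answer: I*√11487 ≈ 107.18*I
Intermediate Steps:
√(-917 - 10570) = √(-11487) = I*√11487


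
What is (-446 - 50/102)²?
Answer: 518518441/2601 ≈ 1.9935e+5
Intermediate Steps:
(-446 - 50/102)² = (-446 - 50*1/102)² = (-446 - 25/51)² = (-22771/51)² = 518518441/2601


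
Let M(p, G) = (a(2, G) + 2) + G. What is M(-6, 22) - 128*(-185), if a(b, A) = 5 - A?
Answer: 23687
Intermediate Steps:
M(p, G) = 7 (M(p, G) = ((5 - G) + 2) + G = (7 - G) + G = 7)
M(-6, 22) - 128*(-185) = 7 - 128*(-185) = 7 + 23680 = 23687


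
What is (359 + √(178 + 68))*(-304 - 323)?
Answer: -225093 - 627*√246 ≈ -2.3493e+5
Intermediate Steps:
(359 + √(178 + 68))*(-304 - 323) = (359 + √246)*(-627) = -225093 - 627*√246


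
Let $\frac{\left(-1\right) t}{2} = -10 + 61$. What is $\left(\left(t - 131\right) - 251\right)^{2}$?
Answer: $234256$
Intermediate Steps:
$t = -102$ ($t = - 2 \left(-10 + 61\right) = \left(-2\right) 51 = -102$)
$\left(\left(t - 131\right) - 251\right)^{2} = \left(\left(-102 - 131\right) - 251\right)^{2} = \left(-233 - 251\right)^{2} = \left(-484\right)^{2} = 234256$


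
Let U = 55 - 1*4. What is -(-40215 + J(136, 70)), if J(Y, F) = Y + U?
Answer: 40028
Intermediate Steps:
U = 51 (U = 55 - 4 = 51)
J(Y, F) = 51 + Y (J(Y, F) = Y + 51 = 51 + Y)
-(-40215 + J(136, 70)) = -(-40215 + (51 + 136)) = -(-40215 + 187) = -1*(-40028) = 40028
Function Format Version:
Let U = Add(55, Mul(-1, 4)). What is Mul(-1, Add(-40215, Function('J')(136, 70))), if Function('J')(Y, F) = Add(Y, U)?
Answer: 40028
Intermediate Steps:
U = 51 (U = Add(55, -4) = 51)
Function('J')(Y, F) = Add(51, Y) (Function('J')(Y, F) = Add(Y, 51) = Add(51, Y))
Mul(-1, Add(-40215, Function('J')(136, 70))) = Mul(-1, Add(-40215, Add(51, 136))) = Mul(-1, Add(-40215, 187)) = Mul(-1, -40028) = 40028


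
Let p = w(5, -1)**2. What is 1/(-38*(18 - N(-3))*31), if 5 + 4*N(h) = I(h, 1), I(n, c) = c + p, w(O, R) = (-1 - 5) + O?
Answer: -2/44175 ≈ -4.5275e-5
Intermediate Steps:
w(O, R) = -6 + O
p = 1 (p = (-6 + 5)**2 = (-1)**2 = 1)
I(n, c) = 1 + c (I(n, c) = c + 1 = 1 + c)
N(h) = -3/4 (N(h) = -5/4 + (1 + 1)/4 = -5/4 + (1/4)*2 = -5/4 + 1/2 = -3/4)
1/(-38*(18 - N(-3))*31) = 1/(-38*(18 - 1*(-3/4))*31) = 1/(-38*(18 + 3/4)*31) = 1/(-38*75/4*31) = 1/(-1425/2*31) = 1/(-44175/2) = -2/44175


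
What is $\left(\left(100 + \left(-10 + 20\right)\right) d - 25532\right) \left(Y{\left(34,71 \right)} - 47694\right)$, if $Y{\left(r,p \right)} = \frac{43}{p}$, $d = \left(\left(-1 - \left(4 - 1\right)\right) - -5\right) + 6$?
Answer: $\frac{83849852022}{71} \approx 1.181 \cdot 10^{9}$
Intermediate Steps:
$d = 7$ ($d = \left(\left(-1 - 3\right) + 5\right) + 6 = \left(-4 + 5\right) + 6 = 1 + 6 = 7$)
$\left(\left(100 + \left(-10 + 20\right)\right) d - 25532\right) \left(Y{\left(34,71 \right)} - 47694\right) = \left(\left(100 + \left(-10 + 20\right)\right) 7 - 25532\right) \left(\frac{43}{71} - 47694\right) = \left(\left(100 + 10\right) 7 - 25532\right) \left(43 \cdot \frac{1}{71} - 47694\right) = \left(110 \cdot 7 - 25532\right) \left(\frac{43}{71} - 47694\right) = \left(770 - 25532\right) \left(- \frac{3386231}{71}\right) = \left(-24762\right) \left(- \frac{3386231}{71}\right) = \frac{83849852022}{71}$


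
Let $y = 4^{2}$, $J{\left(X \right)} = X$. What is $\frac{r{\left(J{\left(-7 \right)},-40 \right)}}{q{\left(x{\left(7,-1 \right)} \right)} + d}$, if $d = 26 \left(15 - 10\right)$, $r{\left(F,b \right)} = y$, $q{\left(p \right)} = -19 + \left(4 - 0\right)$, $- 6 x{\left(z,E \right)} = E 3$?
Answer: $\frac{16}{115} \approx 0.13913$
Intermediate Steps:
$x{\left(z,E \right)} = - \frac{E}{2}$ ($x{\left(z,E \right)} = - \frac{E 3}{6} = - \frac{3 E}{6} = - \frac{E}{2}$)
$y = 16$
$q{\left(p \right)} = -15$ ($q{\left(p \right)} = -19 + \left(4 + 0\right) = -19 + 4 = -15$)
$r{\left(F,b \right)} = 16$
$d = 130$ ($d = 26 \cdot 5 = 130$)
$\frac{r{\left(J{\left(-7 \right)},-40 \right)}}{q{\left(x{\left(7,-1 \right)} \right)} + d} = \frac{16}{-15 + 130} = \frac{16}{115}$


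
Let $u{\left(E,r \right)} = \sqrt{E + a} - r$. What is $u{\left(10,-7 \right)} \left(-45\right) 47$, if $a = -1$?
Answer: $-21150$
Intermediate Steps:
$u{\left(E,r \right)} = \sqrt{-1 + E} - r$ ($u{\left(E,r \right)} = \sqrt{E - 1} - r = \sqrt{-1 + E} - r$)
$u{\left(10,-7 \right)} \left(-45\right) 47 = \left(\sqrt{-1 + 10} - -7\right) \left(-45\right) 47 = \left(\sqrt{9} + 7\right) \left(-45\right) 47 = \left(3 + 7\right) \left(-45\right) 47 = 10 \left(-45\right) 47 = \left(-450\right) 47 = -21150$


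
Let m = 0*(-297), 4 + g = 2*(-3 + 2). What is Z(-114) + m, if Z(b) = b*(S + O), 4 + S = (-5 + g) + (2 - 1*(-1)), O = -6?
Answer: 2052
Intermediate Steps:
g = -6 (g = -4 + 2*(-3 + 2) = -4 + 2*(-1) = -4 - 2 = -6)
S = -12 (S = -4 + ((-5 - 6) + (2 - 1*(-1))) = -4 + (-11 + (2 + 1)) = -4 + (-11 + 3) = -4 - 8 = -12)
m = 0
Z(b) = -18*b (Z(b) = b*(-12 - 6) = b*(-18) = -18*b)
Z(-114) + m = -18*(-114) + 0 = 2052 + 0 = 2052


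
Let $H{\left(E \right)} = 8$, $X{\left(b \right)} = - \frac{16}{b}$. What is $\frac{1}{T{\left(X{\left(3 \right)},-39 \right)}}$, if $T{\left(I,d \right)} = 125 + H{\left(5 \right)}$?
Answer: $\frac{1}{133} \approx 0.0075188$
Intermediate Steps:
$T{\left(I,d \right)} = 133$ ($T{\left(I,d \right)} = 125 + 8 = 133$)
$\frac{1}{T{\left(X{\left(3 \right)},-39 \right)}} = \frac{1}{133}$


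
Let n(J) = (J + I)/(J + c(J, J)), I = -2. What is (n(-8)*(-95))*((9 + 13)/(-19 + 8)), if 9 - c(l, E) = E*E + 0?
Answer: 1900/63 ≈ 30.159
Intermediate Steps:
c(l, E) = 9 - E**2 (c(l, E) = 9 - (E*E + 0) = 9 - (E**2 + 0) = 9 - E**2)
n(J) = (-2 + J)/(9 + J - J**2) (n(J) = (J - 2)/(J + (9 - J**2)) = (-2 + J)/(9 + J - J**2))
(n(-8)*(-95))*((9 + 13)/(-19 + 8)) = (((-2 - 8)/(9 - 8 - 1*(-8)**2))*(-95))*((9 + 13)/(-19 + 8)) = ((-10/(9 - 8 - 1*64))*(-95))*(22/(-11)) = ((-10/(9 - 8 - 64))*(-95))*(22*(-1/11)) = ((-10/(-63))*(-95))*(-2) = (-1/63*(-10)*(-95))*(-2) = ((10/63)*(-95))*(-2) = -950/63*(-2) = 1900/63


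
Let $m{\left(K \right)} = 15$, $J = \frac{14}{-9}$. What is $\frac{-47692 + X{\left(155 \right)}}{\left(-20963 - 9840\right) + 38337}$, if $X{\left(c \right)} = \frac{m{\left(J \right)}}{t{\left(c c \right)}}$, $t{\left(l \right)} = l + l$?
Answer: $- \frac{458320117}{72401740} \approx -6.3302$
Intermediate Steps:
$J = - \frac{14}{9}$ ($J = 14 \left(- \frac{1}{9}\right) = - \frac{14}{9} \approx -1.5556$)
$t{\left(l \right)} = 2 l$
$X{\left(c \right)} = \frac{15}{2 c^{2}}$ ($X{\left(c \right)} = \frac{15}{2 c c} = \frac{15}{2 c^{2}}$)
$\frac{-47692 + X{\left(155 \right)}}{\left(-20963 - 9840\right) + 38337} = \frac{-47692 + \frac{15}{2 \cdot 24025}}{\left(-20963 - 9840\right) + 38337} = \frac{-47692 + \frac{15}{2} \cdot \frac{1}{24025}}{\left(-20963 - 9840\right) + 38337} = \frac{-47692 + \frac{3}{9610}}{-30803 + 38337} = - \frac{458320117}{9610 \cdot 7534} = \left(- \frac{458320117}{9610}\right) \frac{1}{7534} = - \frac{458320117}{72401740}$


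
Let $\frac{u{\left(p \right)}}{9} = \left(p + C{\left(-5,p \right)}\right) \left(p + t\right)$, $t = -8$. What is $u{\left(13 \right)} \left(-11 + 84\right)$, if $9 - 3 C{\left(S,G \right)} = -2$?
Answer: $54750$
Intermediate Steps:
$C{\left(S,G \right)} = \frac{11}{3}$ ($C{\left(S,G \right)} = 3 - - \frac{2}{3} = 3 + \frac{2}{3} = \frac{11}{3}$)
$u{\left(p \right)} = 9 \left(-8 + p\right) \left(\frac{11}{3} + p\right)$ ($u{\left(p \right)} = 9 \left(p + \frac{11}{3}\right) \left(p - 8\right) = 9 \left(\frac{11}{3} + p\right) \left(-8 + p\right) = 9 \left(-8 + p\right) \left(\frac{11}{3} + p\right)$)
$u{\left(13 \right)} \left(-11 + 84\right) = \left(-264 - 507 + 9 \cdot 13^{2}\right) \left(-11 + 84\right) = \left(-264 - 507 + 9 \cdot 169\right) 73 = \left(-264 - 507 + 1521\right) 73 = 750 \cdot 73 = 54750$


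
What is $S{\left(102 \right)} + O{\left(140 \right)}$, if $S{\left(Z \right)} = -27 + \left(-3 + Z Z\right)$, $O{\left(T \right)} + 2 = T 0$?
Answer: $10372$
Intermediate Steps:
$O{\left(T \right)} = -2$ ($O{\left(T \right)} = -2 + T 0 = -2 + 0 = -2$)
$S{\left(Z \right)} = -30 + Z^{2}$ ($S{\left(Z \right)} = -27 + \left(-3 + Z^{2}\right) = -30 + Z^{2}$)
$S{\left(102 \right)} + O{\left(140 \right)} = \left(-30 + 102^{2}\right) - 2 = \left(-30 + 10404\right) - 2 = 10374 - 2 = 10372$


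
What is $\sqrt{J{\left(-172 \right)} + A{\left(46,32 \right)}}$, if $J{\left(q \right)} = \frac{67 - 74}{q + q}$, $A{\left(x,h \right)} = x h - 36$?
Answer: $\frac{\sqrt{42483226}}{172} \approx 37.895$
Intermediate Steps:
$A{\left(x,h \right)} = -36 + h x$ ($A{\left(x,h \right)} = h x - 36 = -36 + h x$)
$J{\left(q \right)} = - \frac{7}{2 q}$
$\sqrt{J{\left(-172 \right)} + A{\left(46,32 \right)}} = \sqrt{- \frac{7}{2 \left(-172\right)} + \left(-36 + 32 \cdot 46\right)} = \sqrt{\left(- \frac{7}{2}\right) \left(- \frac{1}{172}\right) + \left(-36 + 1472\right)} = \sqrt{\frac{7}{344} + 1436} = \sqrt{\frac{493991}{344}} = \frac{\sqrt{42483226}}{172}$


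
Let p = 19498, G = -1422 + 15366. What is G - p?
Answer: -5554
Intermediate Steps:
G = 13944
G - p = 13944 - 1*19498 = 13944 - 19498 = -5554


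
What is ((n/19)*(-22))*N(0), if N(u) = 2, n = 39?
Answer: -1716/19 ≈ -90.316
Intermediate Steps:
((n/19)*(-22))*N(0) = ((39/19)*(-22))*2 = -858/19*2 = -1716/19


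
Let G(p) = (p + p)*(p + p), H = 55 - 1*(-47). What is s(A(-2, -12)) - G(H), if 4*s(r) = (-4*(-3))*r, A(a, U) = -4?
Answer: -41628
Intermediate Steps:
H = 102 (H = 55 + 47 = 102)
G(p) = 4*p² (G(p) = (2*p)*(2*p) = 4*p²)
s(r) = 3*r (s(r) = ((-4*(-3))*r)/4 = (12*r)/4 = 3*r)
s(A(-2, -12)) - G(H) = 3*(-4) - 4*102² = -12 - 4*10404 = -12 - 1*41616 = -12 - 41616 = -41628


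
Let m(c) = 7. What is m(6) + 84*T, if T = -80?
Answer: -6713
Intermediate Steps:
m(6) + 84*T = 7 + 84*(-80) = 7 - 6720 = -6713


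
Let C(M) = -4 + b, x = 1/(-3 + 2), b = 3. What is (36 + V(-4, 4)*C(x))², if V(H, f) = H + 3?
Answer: 1369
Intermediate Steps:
V(H, f) = 3 + H
x = -1 (x = 1/(-1) = -1)
C(M) = -1 (C(M) = -4 + 3 = -1)
(36 + V(-4, 4)*C(x))² = (36 + (3 - 4)*(-1))² = (36 - 1*(-1))² = (36 + 1)² = 37² = 1369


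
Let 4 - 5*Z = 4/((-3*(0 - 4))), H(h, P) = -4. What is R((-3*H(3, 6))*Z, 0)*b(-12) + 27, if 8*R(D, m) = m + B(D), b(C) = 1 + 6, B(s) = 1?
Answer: 223/8 ≈ 27.875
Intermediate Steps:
b(C) = 7
Z = 11/15 (Z = 4/5 - 4/(5*((-3*(0 - 4)))) = 4/5 - 4/(5*((-3*(-4)))) = 4/5 - 4/(5*12) = 4/5 - 1/5*1/3 = 4/5 - 1/15 = 11/15 ≈ 0.73333)
R(D, m) = 1/8 + m/8 (R(D, m) = (m + 1)/8 = (1 + m)/8 = 1/8 + m/8)
R((-3*H(3, 6))*Z, 0)*b(-12) + 27 = (1/8 + (1/8)*0)*7 + 27 = (1/8 + 0)*7 + 27 = (1/8)*7 + 27 = 7/8 + 27 = 223/8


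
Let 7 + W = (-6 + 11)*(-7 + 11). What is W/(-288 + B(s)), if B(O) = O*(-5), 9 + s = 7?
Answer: -13/278 ≈ -0.046763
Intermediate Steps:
s = -2 (s = -9 + 7 = -2)
B(O) = -5*O
W = 13 (W = -7 + (-6 + 11)*(-7 + 11) = -7 + 5*4 = -7 + 20 = 13)
W/(-288 + B(s)) = 13/(-288 - 5*(-2)) = 13/(-288 + 10) = 13/(-278) = -1/278*13 = -13/278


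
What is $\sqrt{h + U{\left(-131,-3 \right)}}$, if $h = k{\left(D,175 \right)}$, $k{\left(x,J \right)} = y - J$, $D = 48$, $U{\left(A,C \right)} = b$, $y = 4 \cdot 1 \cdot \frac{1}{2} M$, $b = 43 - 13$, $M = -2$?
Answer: $i \sqrt{149} \approx 12.207 i$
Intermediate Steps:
$b = 30$
$y = -4$ ($y = 4 \cdot 1 \cdot \frac{1}{2} \left(-2\right) = 4 \cdot \frac{1}{2} \left(-2\right) = 2 \left(-2\right) = -4$)
$U{\left(A,C \right)} = 30$
$k{\left(x,J \right)} = -4 - J$
$h = -179$ ($h = -4 - 175 = -179$)
$\sqrt{h + U{\left(-131,-3 \right)}} = \sqrt{-179 + 30} = \sqrt{-149} = i \sqrt{149}$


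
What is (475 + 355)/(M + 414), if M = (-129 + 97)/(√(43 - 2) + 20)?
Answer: 30707095/15250567 - 6640*√41/15250567 ≈ 2.0107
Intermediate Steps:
M = -32/(20 + √41) (M = -32/(√41 + 20) = -32/(20 + √41) ≈ -1.2120)
(475 + 355)/(M + 414) = (475 + 355)/((-640/359 + 32*√41/359) + 414) = 830/(147986/359 + 32*√41/359)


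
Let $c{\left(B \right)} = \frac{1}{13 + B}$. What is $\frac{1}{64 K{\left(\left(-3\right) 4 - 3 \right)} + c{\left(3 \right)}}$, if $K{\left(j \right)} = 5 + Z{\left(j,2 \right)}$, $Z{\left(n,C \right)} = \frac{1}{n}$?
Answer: $\frac{240}{75791} \approx 0.0031666$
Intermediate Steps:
$K{\left(j \right)} = 5 + \frac{1}{j}$
$\frac{1}{64 K{\left(\left(-3\right) 4 - 3 \right)} + c{\left(3 \right)}} = \frac{1}{64 \left(5 + \frac{1}{\left(-3\right) 4 - 3}\right) + \frac{1}{13 + 3}} = \frac{1}{64 \left(5 + \frac{1}{-12 - 3}\right) + \frac{1}{16}} = \frac{1}{64 \left(5 + \frac{1}{-15}\right) + \frac{1}{16}} = \frac{1}{64 \left(5 - \frac{1}{15}\right) + \frac{1}{16}} = \frac{1}{64 \cdot \frac{74}{15} + \frac{1}{16}} = \frac{1}{\frac{4736}{15} + \frac{1}{16}} = \frac{1}{\frac{75791}{240}} = \frac{240}{75791}$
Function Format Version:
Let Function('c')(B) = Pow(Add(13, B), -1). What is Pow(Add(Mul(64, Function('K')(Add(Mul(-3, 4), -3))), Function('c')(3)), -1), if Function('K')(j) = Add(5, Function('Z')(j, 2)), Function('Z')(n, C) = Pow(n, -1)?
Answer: Rational(240, 75791) ≈ 0.0031666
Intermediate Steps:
Function('K')(j) = Add(5, Pow(j, -1))
Pow(Add(Mul(64, Function('K')(Add(Mul(-3, 4), -3))), Function('c')(3)), -1) = Pow(Add(Mul(64, Add(5, Pow(Add(Mul(-3, 4), -3), -1))), Pow(Add(13, 3), -1)), -1) = Pow(Add(Mul(64, Add(5, Pow(Add(-12, -3), -1))), Pow(16, -1)), -1) = Pow(Add(Mul(64, Add(5, Pow(-15, -1))), Rational(1, 16)), -1) = Pow(Add(Mul(64, Add(5, Rational(-1, 15))), Rational(1, 16)), -1) = Pow(Add(Mul(64, Rational(74, 15)), Rational(1, 16)), -1) = Pow(Add(Rational(4736, 15), Rational(1, 16)), -1) = Pow(Rational(75791, 240), -1) = Rational(240, 75791)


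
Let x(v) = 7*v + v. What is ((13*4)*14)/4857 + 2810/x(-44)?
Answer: -6695957/854832 ≈ -7.8331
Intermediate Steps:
x(v) = 8*v
((13*4)*14)/4857 + 2810/x(-44) = ((13*4)*14)/4857 + 2810/((8*(-44))) = (52*14)*(1/4857) + 2810/(-352) = 728*(1/4857) + 2810*(-1/352) = 728/4857 - 1405/176 = -6695957/854832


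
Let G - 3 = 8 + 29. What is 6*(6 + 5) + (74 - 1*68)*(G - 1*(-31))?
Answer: 492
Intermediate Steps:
G = 40 (G = 3 + (8 + 29) = 3 + 37 = 40)
6*(6 + 5) + (74 - 1*68)*(G - 1*(-31)) = 6*(6 + 5) + (74 - 1*68)*(40 - 1*(-31)) = 6*11 + (74 - 68)*(40 + 31) = 66 + 6*71 = 66 + 426 = 492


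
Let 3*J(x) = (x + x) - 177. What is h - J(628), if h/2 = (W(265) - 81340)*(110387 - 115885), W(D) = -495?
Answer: 2699571901/3 ≈ 8.9986e+8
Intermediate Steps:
J(x) = -59 + 2*x/3 (J(x) = ((x + x) - 177)/3 = (2*x - 177)/3 = (-177 + 2*x)/3 = -59 + 2*x/3)
h = 899857660 (h = 2*((-495 - 81340)*(110387 - 115885)) = 2*(-81835*(-5498)) = 2*449928830 = 899857660)
h - J(628) = 899857660 - (-59 + (⅔)*628) = 899857660 - (-59 + 1256/3) = 899857660 - 1*1079/3 = 899857660 - 1079/3 = 2699571901/3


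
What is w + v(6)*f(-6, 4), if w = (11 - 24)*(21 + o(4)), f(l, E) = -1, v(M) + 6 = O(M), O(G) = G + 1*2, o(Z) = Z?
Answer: -327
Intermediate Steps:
O(G) = 2 + G (O(G) = G + 2 = 2 + G)
v(M) = -4 + M (v(M) = -6 + (2 + M) = -4 + M)
w = -325 (w = (11 - 24)*(21 + 4) = -13*25 = -325)
w + v(6)*f(-6, 4) = -325 + (-4 + 6)*(-1) = -325 + 2*(-1) = -325 - 2 = -327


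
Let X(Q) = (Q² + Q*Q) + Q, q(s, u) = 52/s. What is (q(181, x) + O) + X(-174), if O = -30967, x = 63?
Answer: 5323443/181 ≈ 29411.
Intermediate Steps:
X(Q) = Q + 2*Q² (X(Q) = (Q² + Q²) + Q = 2*Q² + Q = Q + 2*Q²)
(q(181, x) + O) + X(-174) = (52/181 - 30967) - 174*(1 + 2*(-174)) = (52*(1/181) - 30967) - 174*(1 - 348) = (52/181 - 30967) - 174*(-347) = -5604975/181 + 60378 = 5323443/181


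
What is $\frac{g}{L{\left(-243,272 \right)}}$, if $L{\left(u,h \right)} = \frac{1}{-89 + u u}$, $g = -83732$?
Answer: $-4936838720$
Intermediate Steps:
$L{\left(u,h \right)} = \frac{1}{-89 + u^{2}}$
$\frac{g}{L{\left(-243,272 \right)}} = - \frac{83732}{\frac{1}{-89 + \left(-243\right)^{2}}} = - \frac{83732}{\frac{1}{-89 + 59049}} = - \frac{83732}{\frac{1}{58960}} = - 83732 \frac{1}{\frac{1}{58960}} = \left(-83732\right) 58960 = -4936838720$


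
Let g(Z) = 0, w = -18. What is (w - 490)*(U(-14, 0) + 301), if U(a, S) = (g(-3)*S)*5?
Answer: -152908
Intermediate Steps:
U(a, S) = 0 (U(a, S) = (0*S)*5 = 0*5 = 0)
(w - 490)*(U(-14, 0) + 301) = (-18 - 490)*(0 + 301) = -508*301 = -152908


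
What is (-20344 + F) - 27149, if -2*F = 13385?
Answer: -108371/2 ≈ -54186.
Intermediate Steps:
F = -13385/2 (F = -1/2*13385 = -13385/2 ≈ -6692.5)
(-20344 + F) - 27149 = (-20344 - 13385/2) - 27149 = -54073/2 - 27149 = -108371/2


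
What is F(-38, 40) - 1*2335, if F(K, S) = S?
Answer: -2295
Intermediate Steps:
F(-38, 40) - 1*2335 = 40 - 1*2335 = 40 - 2335 = -2295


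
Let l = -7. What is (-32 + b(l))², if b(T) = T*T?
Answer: 289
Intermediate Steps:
b(T) = T²
(-32 + b(l))² = (-32 + (-7)²)² = (-32 + 49)² = 17² = 289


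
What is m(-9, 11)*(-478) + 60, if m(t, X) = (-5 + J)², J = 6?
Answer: -418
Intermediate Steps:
m(t, X) = 1 (m(t, X) = (-5 + 6)² = 1² = 1)
m(-9, 11)*(-478) + 60 = 1*(-478) + 60 = -478 + 60 = -418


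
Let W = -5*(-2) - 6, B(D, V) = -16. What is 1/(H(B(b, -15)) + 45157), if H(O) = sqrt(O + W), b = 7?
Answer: 45157/2039154661 - 2*I*sqrt(3)/2039154661 ≈ 2.2145e-5 - 1.6988e-9*I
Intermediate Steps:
W = 4 (W = 10 - 6 = 4)
H(O) = sqrt(4 + O) (H(O) = sqrt(O + 4) = sqrt(4 + O))
1/(H(B(b, -15)) + 45157) = 1/(sqrt(4 - 16) + 45157) = 1/(sqrt(-12) + 45157) = 1/(2*I*sqrt(3) + 45157) = 1/(45157 + 2*I*sqrt(3))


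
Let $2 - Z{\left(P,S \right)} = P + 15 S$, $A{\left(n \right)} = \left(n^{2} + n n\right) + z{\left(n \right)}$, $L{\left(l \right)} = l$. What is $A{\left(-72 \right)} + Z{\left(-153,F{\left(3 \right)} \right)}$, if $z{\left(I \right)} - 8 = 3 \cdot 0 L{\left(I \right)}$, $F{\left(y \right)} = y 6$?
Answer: $10261$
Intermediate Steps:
$F{\left(y \right)} = 6 y$
$z{\left(I \right)} = 8$ ($z{\left(I \right)} = 8 + 3 \cdot 0 I = 8 + 0 I = 8 + 0 = 8$)
$A{\left(n \right)} = 8 + 2 n^{2}$ ($A{\left(n \right)} = \left(n^{2} + n n\right) + 8 = \left(n^{2} + n^{2}\right) + 8 = 2 n^{2} + 8 = 8 + 2 n^{2}$)
$Z{\left(P,S \right)} = 2 - P - 15 S$ ($Z{\left(P,S \right)} = 2 - \left(P + 15 S\right) = 2 - P - 15 S$)
$A{\left(-72 \right)} + Z{\left(-153,F{\left(3 \right)} \right)} = \left(8 + 2 \left(-72\right)^{2}\right) - \left(-155 + 15 \cdot 6 \cdot 3\right) = \left(8 + 2 \cdot 5184\right) + \left(2 + 153 - 270\right) = \left(8 + 10368\right) + \left(2 + 153 - 270\right) = 10376 - 115 = 10261$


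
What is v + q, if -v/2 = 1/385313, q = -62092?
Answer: -23924854798/385313 ≈ -62092.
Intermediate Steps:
v = -2/385313 ≈ -5.1906e-6
v + q = -2/385313 - 62092 = -23924854798/385313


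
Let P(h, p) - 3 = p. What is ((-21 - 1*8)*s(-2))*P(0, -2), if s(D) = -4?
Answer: 116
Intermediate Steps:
P(h, p) = 3 + p
((-21 - 1*8)*s(-2))*P(0, -2) = ((-21 - 1*8)*(-4))*(3 - 2) = ((-21 - 8)*(-4))*1 = -29*(-4)*1 = 116*1 = 116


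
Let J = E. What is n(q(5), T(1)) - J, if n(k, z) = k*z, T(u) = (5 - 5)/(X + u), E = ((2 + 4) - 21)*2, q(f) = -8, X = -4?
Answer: 30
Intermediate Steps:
E = -30 (E = (6 - 21)*2 = -15*2 = -30)
J = -30
T(u) = 0 (T(u) = (5 - 5)/(-4 + u) = 0/(-4 + u) = 0)
n(q(5), T(1)) - J = -8*0 - 1*(-30) = 0 + 30 = 30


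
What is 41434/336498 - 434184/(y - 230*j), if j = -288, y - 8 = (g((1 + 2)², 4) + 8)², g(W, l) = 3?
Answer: -23892019081/3722172627 ≈ -6.4188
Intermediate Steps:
y = 129 (y = 8 + (3 + 8)² = 8 + 11² = 8 + 121 = 129)
41434/336498 - 434184/(y - 230*j) = 41434/336498 - 434184/(129 - 230*(-288)) = 41434*(1/336498) - 434184/(129 + 66240) = 20717/168249 - 434184/66369 = 20717/168249 - 434184*1/66369 = 20717/168249 - 144728/22123 = -23892019081/3722172627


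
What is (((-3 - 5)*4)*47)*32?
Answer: -48128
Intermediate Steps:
(((-3 - 5)*4)*47)*32 = (-8*4*47)*32 = -32*47*32 = -1504*32 = -48128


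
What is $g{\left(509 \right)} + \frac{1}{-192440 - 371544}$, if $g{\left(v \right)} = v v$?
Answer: $\frac{146117538703}{563984} \approx 2.5908 \cdot 10^{5}$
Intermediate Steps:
$g{\left(v \right)} = v^{2}$
$g{\left(509 \right)} + \frac{1}{-192440 - 371544} = 509^{2} + \frac{1}{-192440 - 371544} = 259081 + \frac{1}{-563984} = 259081 - \frac{1}{563984} = \frac{146117538703}{563984}$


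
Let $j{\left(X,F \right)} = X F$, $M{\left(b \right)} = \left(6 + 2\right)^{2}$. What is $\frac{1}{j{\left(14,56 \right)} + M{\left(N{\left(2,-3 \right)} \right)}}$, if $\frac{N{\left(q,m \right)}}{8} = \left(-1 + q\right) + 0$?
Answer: $\frac{1}{848} \approx 0.0011792$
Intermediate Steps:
$N{\left(q,m \right)} = -8 + 8 q$ ($N{\left(q,m \right)} = 8 \left(\left(-1 + q\right) + 0\right) = 8 \left(-1 + q\right) = -8 + 8 q$)
$M{\left(b \right)} = 64$ ($M{\left(b \right)} = 8^{2} = 64$)
$j{\left(X,F \right)} = F X$
$\frac{1}{j{\left(14,56 \right)} + M{\left(N{\left(2,-3 \right)} \right)}} = \frac{1}{56 \cdot 14 + 64} = \frac{1}{784 + 64} = \frac{1}{848}$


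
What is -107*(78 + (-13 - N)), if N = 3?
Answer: -6634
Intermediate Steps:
-107*(78 + (-13 - N)) = -107*(78 + (-13 - 1*3)) = -107*(78 + (-13 - 3)) = -107*(78 - 16) = -107*62 = -6634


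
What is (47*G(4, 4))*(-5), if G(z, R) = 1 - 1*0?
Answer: -235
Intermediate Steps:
G(z, R) = 1 (G(z, R) = 1 + 0 = 1)
(47*G(4, 4))*(-5) = (47*1)*(-5) = 47*(-5) = -235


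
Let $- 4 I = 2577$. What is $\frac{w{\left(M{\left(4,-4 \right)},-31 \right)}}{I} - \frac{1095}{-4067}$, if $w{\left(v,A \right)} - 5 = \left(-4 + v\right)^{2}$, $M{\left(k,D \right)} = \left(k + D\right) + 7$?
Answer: $\frac{2594063}{10480659} \approx 0.24751$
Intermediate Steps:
$I = - \frac{2577}{4}$ ($I = \left(- \frac{1}{4}\right) 2577 = - \frac{2577}{4} \approx -644.25$)
$M{\left(k,D \right)} = 7 + D + k$ ($M{\left(k,D \right)} = \left(D + k\right) + 7 = 7 + D + k$)
$w{\left(v,A \right)} = 5 + \left(-4 + v\right)^{2}$
$\frac{w{\left(M{\left(4,-4 \right)},-31 \right)}}{I} - \frac{1095}{-4067} = \frac{5 + \left(-4 + \left(7 - 4 + 4\right)\right)^{2}}{- \frac{2577}{4}} - \frac{1095}{-4067} = \left(5 + \left(-4 + 7\right)^{2}\right) \left(- \frac{4}{2577}\right) - - \frac{1095}{4067} = \left(5 + 3^{2}\right) \left(- \frac{4}{2577}\right) + \frac{1095}{4067} = \left(5 + 9\right) \left(- \frac{4}{2577}\right) + \frac{1095}{4067} = 14 \left(- \frac{4}{2577}\right) + \frac{1095}{4067} = - \frac{56}{2577} + \frac{1095}{4067} = \frac{2594063}{10480659}$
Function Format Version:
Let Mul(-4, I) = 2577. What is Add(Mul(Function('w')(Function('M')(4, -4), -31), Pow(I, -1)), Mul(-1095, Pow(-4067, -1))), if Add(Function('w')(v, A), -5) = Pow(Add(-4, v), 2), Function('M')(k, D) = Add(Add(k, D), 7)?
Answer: Rational(2594063, 10480659) ≈ 0.24751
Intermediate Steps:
I = Rational(-2577, 4) (I = Mul(Rational(-1, 4), 2577) = Rational(-2577, 4) ≈ -644.25)
Function('M')(k, D) = Add(7, D, k) (Function('M')(k, D) = Add(Add(D, k), 7) = Add(7, D, k))
Function('w')(v, A) = Add(5, Pow(Add(-4, v), 2))
Add(Mul(Function('w')(Function('M')(4, -4), -31), Pow(I, -1)), Mul(-1095, Pow(-4067, -1))) = Add(Mul(Add(5, Pow(Add(-4, Add(7, -4, 4)), 2)), Pow(Rational(-2577, 4), -1)), Mul(-1095, Pow(-4067, -1))) = Add(Mul(Add(5, Pow(Add(-4, 7), 2)), Rational(-4, 2577)), Mul(-1095, Rational(-1, 4067))) = Add(Mul(Add(5, Pow(3, 2)), Rational(-4, 2577)), Rational(1095, 4067)) = Add(Mul(Add(5, 9), Rational(-4, 2577)), Rational(1095, 4067)) = Add(Mul(14, Rational(-4, 2577)), Rational(1095, 4067)) = Add(Rational(-56, 2577), Rational(1095, 4067)) = Rational(2594063, 10480659)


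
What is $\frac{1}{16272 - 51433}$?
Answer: $- \frac{1}{35161} \approx -2.8441 \cdot 10^{-5}$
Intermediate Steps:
$\frac{1}{16272 - 51433} = \frac{1}{-35161} = - \frac{1}{35161}$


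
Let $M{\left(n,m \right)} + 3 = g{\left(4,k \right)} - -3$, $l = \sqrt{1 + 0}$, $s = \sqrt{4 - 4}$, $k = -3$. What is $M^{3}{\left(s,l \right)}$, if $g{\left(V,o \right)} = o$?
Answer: $-27$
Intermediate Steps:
$s = 0$ ($s = \sqrt{0} = 0$)
$l = 1$ ($l = \sqrt{1} = 1$)
$M{\left(n,m \right)} = -3$ ($M{\left(n,m \right)} = -3 - 0 = -3 + \left(-3 + 3\right) = -3 + 0 = -3$)
$M^{3}{\left(s,l \right)} = \left(-3\right)^{3} = -27$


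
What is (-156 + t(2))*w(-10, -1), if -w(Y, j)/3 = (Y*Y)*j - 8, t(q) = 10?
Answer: -47304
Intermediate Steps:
w(Y, j) = 24 - 3*j*Y**2 (w(Y, j) = -3*((Y*Y)*j - 8) = -3*(Y**2*j - 8) = -3*(j*Y**2 - 8) = -3*(-8 + j*Y**2) = 24 - 3*j*Y**2)
(-156 + t(2))*w(-10, -1) = (-156 + 10)*(24 - 3*(-1)*(-10)**2) = -146*(24 - 3*(-1)*100) = -146*(24 + 300) = -146*324 = -47304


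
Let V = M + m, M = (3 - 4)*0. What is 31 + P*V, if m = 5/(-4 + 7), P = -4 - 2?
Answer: 21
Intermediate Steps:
P = -6
m = 5/3 ≈ 1.6667
M = 0 (M = -1*0 = 0)
V = 5/3 (V = 0 + 5/3 = 5/3 ≈ 1.6667)
31 + P*V = 31 - 6*5/3 = 31 - 10 = 21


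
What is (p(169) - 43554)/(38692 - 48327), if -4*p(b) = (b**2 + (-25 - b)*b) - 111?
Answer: 8494/1927 ≈ 4.4079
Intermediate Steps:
p(b) = 111/4 - b**2/4 - b*(-25 - b)/4 (p(b) = -((b**2 + (-25 - b)*b) - 111)/4 = -((b**2 + b*(-25 - b)) - 111)/4 = -(-111 + b**2 + b*(-25 - b))/4 = 111/4 - b**2/4 - b*(-25 - b)/4)
(p(169) - 43554)/(38692 - 48327) = ((111/4 + (25/4)*169) - 43554)/(38692 - 48327) = ((111/4 + 4225/4) - 43554)/(-9635) = (1084 - 43554)*(-1/9635) = -42470*(-1/9635) = 8494/1927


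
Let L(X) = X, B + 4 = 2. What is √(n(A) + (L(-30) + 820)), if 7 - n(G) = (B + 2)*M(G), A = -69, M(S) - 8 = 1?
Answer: √797 ≈ 28.231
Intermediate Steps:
B = -2 (B = -4 + 2 = -2)
M(S) = 9 (M(S) = 8 + 1 = 9)
n(G) = 7 (n(G) = 7 - (-2 + 2)*9 = 7 - 0*9 = 7 - 1*0 = 7 + 0 = 7)
√(n(A) + (L(-30) + 820)) = √(7 + (-30 + 820)) = √(7 + 790) = √797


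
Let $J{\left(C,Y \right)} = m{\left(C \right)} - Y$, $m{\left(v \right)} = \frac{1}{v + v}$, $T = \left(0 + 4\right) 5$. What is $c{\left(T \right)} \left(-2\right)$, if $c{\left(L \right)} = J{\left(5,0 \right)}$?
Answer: $- \frac{1}{5} \approx -0.2$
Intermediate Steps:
$T = 20$ ($T = 4 \cdot 5 = 20$)
$m{\left(v \right)} = \frac{1}{2 v}$
$J{\left(C,Y \right)} = \frac{1}{2 C} - Y$
$c{\left(L \right)} = \frac{1}{10}$ ($c{\left(L \right)} = \frac{1}{2 \cdot 5} - 0 = \frac{1}{2} \cdot \frac{1}{5} + 0 = \frac{1}{10} + 0 = \frac{1}{10}$)
$c{\left(T \right)} \left(-2\right) = \frac{1}{10} \left(-2\right) = - \frac{1}{5}$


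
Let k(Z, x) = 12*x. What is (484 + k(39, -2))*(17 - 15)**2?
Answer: 1840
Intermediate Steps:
(484 + k(39, -2))*(17 - 15)**2 = (484 + 12*(-2))*(17 - 15)**2 = (484 - 24)*2**2 = 460*4 = 1840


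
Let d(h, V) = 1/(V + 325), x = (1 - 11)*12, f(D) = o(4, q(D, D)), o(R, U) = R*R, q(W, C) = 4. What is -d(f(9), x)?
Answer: -1/205 ≈ -0.0048781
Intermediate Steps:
o(R, U) = R²
f(D) = 16 (f(D) = 4² = 16)
x = -120 (x = -10*12 = -120)
d(h, V) = 1/(325 + V)
-d(f(9), x) = -1/(325 - 120) = -1/205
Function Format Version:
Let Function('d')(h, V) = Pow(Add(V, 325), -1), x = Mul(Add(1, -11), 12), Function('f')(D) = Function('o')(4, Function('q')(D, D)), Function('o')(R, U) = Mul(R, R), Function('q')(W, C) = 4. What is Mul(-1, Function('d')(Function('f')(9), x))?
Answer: Rational(-1, 205) ≈ -0.0048781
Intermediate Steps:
Function('o')(R, U) = Pow(R, 2)
Function('f')(D) = 16 (Function('f')(D) = Pow(4, 2) = 16)
x = -120 (x = Mul(-10, 12) = -120)
Function('d')(h, V) = Pow(Add(325, V), -1)
Mul(-1, Function('d')(Function('f')(9), x)) = Mul(-1, Pow(Add(325, -120), -1)) = Mul(-1, Pow(205, -1)) = Mul(-1, Rational(1, 205)) = Rational(-1, 205)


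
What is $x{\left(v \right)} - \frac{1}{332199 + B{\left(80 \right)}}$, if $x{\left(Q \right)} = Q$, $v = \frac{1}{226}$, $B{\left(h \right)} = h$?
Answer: $\frac{332053}{75095054} \approx 0.0044218$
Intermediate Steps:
$v = \frac{1}{226} \approx 0.0044248$
$x{\left(v \right)} - \frac{1}{332199 + B{\left(80 \right)}} = \frac{1}{226} - \frac{1}{332199 + 80} = \frac{1}{226} - \frac{1}{332279} = \frac{332053}{75095054}$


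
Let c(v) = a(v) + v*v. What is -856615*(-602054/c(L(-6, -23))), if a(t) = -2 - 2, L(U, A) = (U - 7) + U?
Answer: 515728487210/357 ≈ 1.4446e+9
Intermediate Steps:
L(U, A) = -7 + 2*U (L(U, A) = (-7 + U) + U = -7 + 2*U)
a(t) = -4
c(v) = -4 + v**2 (c(v) = -4 + v*v = -4 + v**2)
-856615*(-602054/c(L(-6, -23))) = -856615*(-602054/(-4 + (-7 + 2*(-6))**2)) = -856615*(-602054/(-4 + (-7 - 12)**2)) = -856615*(-602054/(-4 + (-19)**2)) = -856615*(-602054/(-4 + 361)) = -856615/(357*(-1/602054)) = -856615/(-357/602054) = -856615*(-602054/357) = 515728487210/357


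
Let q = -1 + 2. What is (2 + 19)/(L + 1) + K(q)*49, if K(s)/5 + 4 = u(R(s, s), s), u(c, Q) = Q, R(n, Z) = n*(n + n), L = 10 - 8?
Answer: -728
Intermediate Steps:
q = 1
L = 2
R(n, Z) = 2*n² (R(n, Z) = n*(2*n) = 2*n²)
K(s) = -20 + 5*s
(2 + 19)/(L + 1) + K(q)*49 = (2 + 19)/(2 + 1) + (-20 + 5*1)*49 = 21/3 + (-20 + 5)*49 = 21*(⅓) - 15*49 = 7 - 735 = -728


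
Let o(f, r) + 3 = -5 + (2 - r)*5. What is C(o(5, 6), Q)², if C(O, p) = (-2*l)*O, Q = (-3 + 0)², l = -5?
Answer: 78400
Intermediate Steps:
o(f, r) = 2 - 5*r (o(f, r) = -3 + (-5 + (2 - r)*5) = -3 + (-5 + (10 - 5*r)) = -3 + (5 - 5*r) = 2 - 5*r)
Q = 9 (Q = (-3)² = 9)
C(O, p) = 10*O (C(O, p) = (-2*(-5))*O = 10*O)
C(o(5, 6), Q)² = (10*(2 - 5*6))² = (10*(2 - 30))² = (10*(-28))² = (-280)² = 78400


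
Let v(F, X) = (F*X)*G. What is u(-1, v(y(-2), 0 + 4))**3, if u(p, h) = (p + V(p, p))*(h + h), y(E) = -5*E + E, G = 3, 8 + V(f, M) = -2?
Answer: -9420668928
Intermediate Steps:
V(f, M) = -10 (V(f, M) = -8 - 2 = -10)
y(E) = -4*E
v(F, X) = 3*F*X (v(F, X) = (F*X)*3 = 3*F*X)
u(p, h) = 2*h*(-10 + p) (u(p, h) = (p - 10)*(h + h) = (-10 + p)*(2*h) = 2*h*(-10 + p))
u(-1, v(y(-2), 0 + 4))**3 = (2*(3*(-4*(-2))*(0 + 4))*(-10 - 1))**3 = (2*(3*8*4)*(-11))**3 = (2*96*(-11))**3 = (-2112)**3 = -9420668928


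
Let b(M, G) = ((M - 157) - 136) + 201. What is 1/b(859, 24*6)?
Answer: 1/767 ≈ 0.0013038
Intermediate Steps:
b(M, G) = -92 + M (b(M, G) = ((-157 + M) - 136) + 201 = (-293 + M) + 201 = -92 + M)
1/b(859, 24*6) = 1/(-92 + 859) = 1/767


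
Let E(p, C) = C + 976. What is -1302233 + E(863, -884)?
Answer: -1302141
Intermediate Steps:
E(p, C) = 976 + C
-1302233 + E(863, -884) = -1302233 + (976 - 884) = -1302233 + 92 = -1302141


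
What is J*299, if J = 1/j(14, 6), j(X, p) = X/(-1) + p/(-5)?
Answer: -1495/76 ≈ -19.671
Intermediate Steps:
j(X, p) = -X - p/5 (j(X, p) = X*(-1) + p*(-1/5) = -X - p/5)
J = -5/76 (J = 1/(-1*14 - 1/5*6) = 1/(-14 - 6/5) = 1/(-76/5) = -5/76 ≈ -0.065789)
J*299 = -5/76*299 = -1495/76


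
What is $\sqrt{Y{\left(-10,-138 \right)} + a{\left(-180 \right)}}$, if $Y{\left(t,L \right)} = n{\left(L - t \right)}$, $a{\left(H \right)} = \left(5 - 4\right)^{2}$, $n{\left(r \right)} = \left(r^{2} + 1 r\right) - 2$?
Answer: $\sqrt{16255} \approx 127.5$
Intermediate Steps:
$n{\left(r \right)} = -2 + r + r^{2}$ ($n{\left(r \right)} = \left(r^{2} + r\right) - 2 = \left(r + r^{2}\right) - 2 = -2 + r + r^{2}$)
$a{\left(H \right)} = 1$ ($a{\left(H \right)} = 1^{2} = 1$)
$Y{\left(t,L \right)} = -2 + L + \left(L - t\right)^{2} - t$ ($Y{\left(t,L \right)} = -2 + \left(L - t\right) + \left(L - t\right)^{2} = -2 + L + \left(L - t\right)^{2} - t$)
$\sqrt{Y{\left(-10,-138 \right)} + a{\left(-180 \right)}} = \sqrt{\left(-2 - 138 + \left(-138 - -10\right)^{2} - -10\right) + 1} = \sqrt{\left(-2 - 138 + \left(-138 + 10\right)^{2} + 10\right) + 1} = \sqrt{\left(-2 - 138 + \left(-128\right)^{2} + 10\right) + 1} = \sqrt{\left(-2 - 138 + 16384 + 10\right) + 1} = \sqrt{16254 + 1} = \sqrt{16255}$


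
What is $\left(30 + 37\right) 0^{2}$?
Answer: $0$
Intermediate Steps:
$\left(30 + 37\right) 0^{2} = 67 \cdot 0 = 0$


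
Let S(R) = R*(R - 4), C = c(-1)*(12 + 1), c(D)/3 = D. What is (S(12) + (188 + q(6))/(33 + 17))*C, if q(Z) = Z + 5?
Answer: -194961/50 ≈ -3899.2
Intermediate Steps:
q(Z) = 5 + Z
c(D) = 3*D
C = -39 (C = (3*(-1))*(12 + 1) = -3*13 = -39)
S(R) = R*(-4 + R)
(S(12) + (188 + q(6))/(33 + 17))*C = (12*(-4 + 12) + (188 + (5 + 6))/(33 + 17))*(-39) = (12*8 + (188 + 11)/50)*(-39) = (96 + 199*(1/50))*(-39) = (96 + 199/50)*(-39) = (4999/50)*(-39) = -194961/50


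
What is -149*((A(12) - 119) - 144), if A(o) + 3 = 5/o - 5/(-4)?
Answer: 118157/3 ≈ 39386.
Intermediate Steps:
A(o) = -7/4 + 5/o (A(o) = -3 + (5/o - 5/(-4)) = -3 + (5/o - 5*(-1/4)) = -3 + (5/o + 5/4) = -3 + (5/4 + 5/o) = -7/4 + 5/o)
-149*((A(12) - 119) - 144) = -149*(((-7/4 + 5/12) - 119) - 144) = -149*((-4/3 - 119) - 144) = -149*(-361/3 - 144) = -149*(-793/3) = 118157/3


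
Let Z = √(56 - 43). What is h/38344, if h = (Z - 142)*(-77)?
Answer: 5467/19172 - 77*√13/38344 ≈ 0.27792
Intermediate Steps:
Z = √13 ≈ 3.6056
h = 10934 - 77*√13 (h = (√13 - 142)*(-77) = (-142 + √13)*(-77) = 10934 - 77*√13 ≈ 10656.)
h/38344 = (10934 - 77*√13)/38344 = (10934 - 77*√13)*(1/38344) = 5467/19172 - 77*√13/38344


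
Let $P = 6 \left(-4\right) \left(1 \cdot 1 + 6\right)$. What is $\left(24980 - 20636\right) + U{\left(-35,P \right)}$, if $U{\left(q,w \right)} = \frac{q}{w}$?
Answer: $\frac{104261}{24} \approx 4344.2$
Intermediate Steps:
$P = -168$ ($P = - 24 \left(1 + 6\right) = \left(-24\right) 7 = -168$)
$\left(24980 - 20636\right) + U{\left(-35,P \right)} = \left(24980 - 20636\right) - \frac{35}{-168} = 4344 - - \frac{5}{24} = 4344 + \frac{5}{24} = \frac{104261}{24}$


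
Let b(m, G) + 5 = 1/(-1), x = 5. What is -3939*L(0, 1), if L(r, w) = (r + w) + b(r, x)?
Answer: 19695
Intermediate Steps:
b(m, G) = -6 (b(m, G) = -5 + 1/(-1) = -5 - 1 = -6)
L(r, w) = -6 + r + w (L(r, w) = (r + w) - 6 = -6 + r + w)
-3939*L(0, 1) = -3939*(-6 + 0 + 1) = -3939*(-5) = 19695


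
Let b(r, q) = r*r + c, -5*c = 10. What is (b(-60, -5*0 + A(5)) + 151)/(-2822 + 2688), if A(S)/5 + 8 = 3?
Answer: -3749/134 ≈ -27.978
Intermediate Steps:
c = -2 (c = -1/5*10 = -2)
A(S) = -25 (A(S) = -40 + 5*3 = -40 + 15 = -25)
b(r, q) = -2 + r**2 (b(r, q) = r*r - 2 = r**2 - 2 = -2 + r**2)
(b(-60, -5*0 + A(5)) + 151)/(-2822 + 2688) = ((-2 + (-60)**2) + 151)/(-2822 + 2688) = ((-2 + 3600) + 151)/(-134) = (3598 + 151)*(-1/134) = 3749*(-1/134) = -3749/134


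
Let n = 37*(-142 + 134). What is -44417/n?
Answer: 44417/296 ≈ 150.06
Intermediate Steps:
n = -296 (n = 37*(-8) = -296)
-44417/n = -44417/(-296) = -44417*(-1/296) = 44417/296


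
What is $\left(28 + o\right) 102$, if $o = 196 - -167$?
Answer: $39882$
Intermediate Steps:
$o = 363$ ($o = 196 + 167 = 363$)
$\left(28 + o\right) 102 = \left(28 + 363\right) 102 = 391 \cdot 102 = 39882$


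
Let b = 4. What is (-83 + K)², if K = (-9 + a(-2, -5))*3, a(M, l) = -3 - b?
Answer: 17161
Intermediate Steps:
a(M, l) = -7 (a(M, l) = -3 - 1*4 = -3 - 4 = -7)
K = -48 (K = (-9 - 7)*3 = -16*3 = -48)
(-83 + K)² = (-83 - 48)² = (-131)² = 17161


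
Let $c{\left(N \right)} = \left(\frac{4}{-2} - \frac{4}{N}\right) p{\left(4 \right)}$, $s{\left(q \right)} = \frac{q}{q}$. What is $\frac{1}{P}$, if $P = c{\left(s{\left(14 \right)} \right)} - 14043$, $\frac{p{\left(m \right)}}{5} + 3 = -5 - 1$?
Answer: $- \frac{1}{13773} \approx -7.2606 \cdot 10^{-5}$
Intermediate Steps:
$p{\left(m \right)} = -45$ ($p{\left(m \right)} = -15 + 5 \left(-5 - 1\right) = -15 + 5 \left(-6\right) = -15 - 30 = -45$)
$s{\left(q \right)} = 1$
$c{\left(N \right)} = 90 + \frac{180}{N}$ ($c{\left(N \right)} = \left(\frac{4}{-2} - \frac{4}{N}\right) \left(-45\right) = \left(4 \left(- \frac{1}{2}\right) - \frac{4}{N}\right) \left(-45\right) = \left(-2 - \frac{4}{N}\right) \left(-45\right) = 90 + \frac{180}{N}$)
$P = -13773$ ($P = \left(90 + \frac{180}{1}\right) - 14043 = \left(90 + 180 \cdot 1\right) - 14043 = \left(90 + 180\right) - 14043 = 270 - 14043 = -13773$)
$\frac{1}{P} = \frac{1}{-13773} = - \frac{1}{13773}$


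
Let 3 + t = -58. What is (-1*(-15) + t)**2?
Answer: 2116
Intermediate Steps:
t = -61 (t = -3 - 58 = -61)
(-1*(-15) + t)**2 = (-1*(-15) - 61)**2 = (15 - 61)**2 = (-46)**2 = 2116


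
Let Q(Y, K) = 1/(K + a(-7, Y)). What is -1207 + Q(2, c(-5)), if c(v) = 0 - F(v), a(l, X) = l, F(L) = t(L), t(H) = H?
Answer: -2415/2 ≈ -1207.5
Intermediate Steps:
F(L) = L
c(v) = -v (c(v) = 0 - v = -v)
Q(Y, K) = 1/(-7 + K) (Q(Y, K) = 1/(K - 7) = 1/(-7 + K))
-1207 + Q(2, c(-5)) = -1207 + 1/(-7 - 1*(-5)) = -1207 + 1/(-7 + 5) = -1207 + 1/(-2) = -1207 - 1/2 = -2415/2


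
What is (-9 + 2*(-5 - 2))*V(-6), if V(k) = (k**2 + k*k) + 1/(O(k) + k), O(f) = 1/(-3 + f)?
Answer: -90873/55 ≈ -1652.2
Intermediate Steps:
V(k) = 1/(k + 1/(-3 + k)) + 2*k**2 (V(k) = (k**2 + k*k) + 1/(1/(-3 + k) + k) = (k**2 + k**2) + 1/(k + 1/(-3 + k)) = 2*k**2 + 1/(k + 1/(-3 + k)) = 1/(k + 1/(-3 + k)) + 2*k**2)
(-9 + 2*(-5 - 2))*V(-6) = (-9 + 2*(-5 - 2))*((2*(-6)**2 + (1 + 2*(-6)**3)*(-3 - 6))/(1 - 6*(-3 - 6))) = (-9 + 2*(-7))*((2*36 + (1 + 2*(-216))*(-9))/(1 - 6*(-9))) = (-9 - 14)*((72 + (1 - 432)*(-9))/(1 + 54)) = -23*(72 - 431*(-9))/55 = -23*(72 + 3879)/55 = -23*3951/55 = -90873/55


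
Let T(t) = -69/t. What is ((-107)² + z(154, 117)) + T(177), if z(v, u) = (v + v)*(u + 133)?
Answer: 5218468/59 ≈ 88449.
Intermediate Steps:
z(v, u) = 2*v*(133 + u) (z(v, u) = (2*v)*(133 + u) = 2*v*(133 + u))
((-107)² + z(154, 117)) + T(177) = ((-107)² + 2*154*(133 + 117)) - 69/177 = (11449 + 2*154*250) - 69*1/177 = (11449 + 77000) - 23/59 = 88449 - 23/59 = 5218468/59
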